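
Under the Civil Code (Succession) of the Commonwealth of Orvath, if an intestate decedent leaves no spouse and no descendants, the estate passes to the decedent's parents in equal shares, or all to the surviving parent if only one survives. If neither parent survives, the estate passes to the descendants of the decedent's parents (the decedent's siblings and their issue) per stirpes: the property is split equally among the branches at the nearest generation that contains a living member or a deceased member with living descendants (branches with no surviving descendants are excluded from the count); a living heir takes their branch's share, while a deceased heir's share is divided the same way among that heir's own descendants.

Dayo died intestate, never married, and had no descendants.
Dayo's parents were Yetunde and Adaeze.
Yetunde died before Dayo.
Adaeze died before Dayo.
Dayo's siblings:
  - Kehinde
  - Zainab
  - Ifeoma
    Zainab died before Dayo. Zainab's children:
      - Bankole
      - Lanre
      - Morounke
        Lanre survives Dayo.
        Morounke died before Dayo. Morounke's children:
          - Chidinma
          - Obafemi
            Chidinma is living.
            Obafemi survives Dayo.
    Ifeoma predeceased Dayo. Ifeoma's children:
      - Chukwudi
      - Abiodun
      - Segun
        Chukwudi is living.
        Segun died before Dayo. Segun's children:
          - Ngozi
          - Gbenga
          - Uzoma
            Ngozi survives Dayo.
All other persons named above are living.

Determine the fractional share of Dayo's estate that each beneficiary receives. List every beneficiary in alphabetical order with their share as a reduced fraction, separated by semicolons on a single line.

Abiodun 1/9; Bankole 1/9; Chidinma 1/18; Chukwudi 1/9; Gbenga 1/27; Kehinde 1/3; Lanre 1/9; Ngozi 1/27; Obafemi 1/18; Uzoma 1/27

Neither parent survives and there are no descendants, so the estate passes to Dayo's siblings and their issue per stirpes.
The estate is divided into 3 equal shares of 1/3 among Kehinde, Zainab, Ifeoma.
Kehinde is living and takes 1/3.
Zainab predeceased; the 1/3 allotted to Zainab's branch passes to Zainab's issue by representation.
The 1/3 is divided into 3 equal shares of 1/9 among Bankole, Lanre, Morounke.
Bankole is living and takes 1/9.
Lanre is living and takes 1/9.
Morounke predeceased; the 1/9 allotted to Morounke's branch passes to Morounke's issue by representation.
The 1/9 is divided into 2 equal shares of 1/18 among Chidinma, Obafemi.
Chidinma is living and takes 1/18.
Obafemi is living and takes 1/18.
Ifeoma predeceased; the 1/3 allotted to Ifeoma's branch passes to Ifeoma's issue by representation.
The 1/3 is divided into 3 equal shares of 1/9 among Chukwudi, Abiodun, Segun.
Chukwudi is living and takes 1/9.
Abiodun is living and takes 1/9.
Segun predeceased; the 1/9 allotted to Segun's branch passes to Segun's issue by representation.
The 1/9 is divided into 3 equal shares of 1/27 among Ngozi, Gbenga, Uzoma.
Ngozi is living and takes 1/27.
Gbenga is living and takes 1/27.
Uzoma is living and takes 1/27.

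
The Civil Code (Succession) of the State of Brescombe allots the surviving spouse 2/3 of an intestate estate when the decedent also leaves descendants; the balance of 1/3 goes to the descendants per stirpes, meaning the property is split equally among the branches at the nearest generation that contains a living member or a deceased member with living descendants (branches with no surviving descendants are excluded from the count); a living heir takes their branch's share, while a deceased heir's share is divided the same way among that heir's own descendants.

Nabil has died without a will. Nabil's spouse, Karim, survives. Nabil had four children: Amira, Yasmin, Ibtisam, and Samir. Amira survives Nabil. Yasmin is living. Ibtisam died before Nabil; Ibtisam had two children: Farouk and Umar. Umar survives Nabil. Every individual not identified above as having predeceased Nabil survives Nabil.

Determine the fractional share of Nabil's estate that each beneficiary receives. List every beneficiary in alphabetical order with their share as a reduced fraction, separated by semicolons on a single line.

Amira 1/12; Farouk 1/24; Karim 2/3; Samir 1/12; Umar 1/24; Yasmin 1/12

Karim, as surviving spouse, takes 2/3.
The remaining 1/3 passes to Nabil's descendants per stirpes.
The 1/3 is divided into 4 equal shares of 1/12 among Amira, Yasmin, Ibtisam, Samir.
Amira is living and takes 1/12.
Yasmin is living and takes 1/12.
Ibtisam predeceased; the 1/12 allotted to Ibtisam's branch passes to Ibtisam's issue by representation.
The 1/12 is divided into 2 equal shares of 1/24 among Farouk, Umar.
Farouk is living and takes 1/24.
Umar is living and takes 1/24.
Samir is living and takes 1/12.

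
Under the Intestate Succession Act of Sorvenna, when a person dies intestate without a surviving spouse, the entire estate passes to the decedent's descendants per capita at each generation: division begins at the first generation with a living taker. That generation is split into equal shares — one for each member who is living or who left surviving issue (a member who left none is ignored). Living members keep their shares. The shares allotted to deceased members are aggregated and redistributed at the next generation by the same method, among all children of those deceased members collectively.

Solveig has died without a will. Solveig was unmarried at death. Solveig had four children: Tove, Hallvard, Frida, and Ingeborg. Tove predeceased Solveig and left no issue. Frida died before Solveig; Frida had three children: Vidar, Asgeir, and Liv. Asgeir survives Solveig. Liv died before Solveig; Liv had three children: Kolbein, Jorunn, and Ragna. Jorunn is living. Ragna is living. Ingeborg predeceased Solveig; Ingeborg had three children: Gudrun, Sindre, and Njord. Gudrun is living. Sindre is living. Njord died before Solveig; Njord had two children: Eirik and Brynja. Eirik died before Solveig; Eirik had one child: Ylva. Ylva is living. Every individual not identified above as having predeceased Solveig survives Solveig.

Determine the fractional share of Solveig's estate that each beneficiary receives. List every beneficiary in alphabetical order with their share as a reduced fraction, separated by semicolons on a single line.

There is no surviving spouse, so the entire estate passes to Solveig's descendants per capita at each generation.
At generation 1 (Hallvard, Frida, Ingeborg) there are 3 shares of (1)/3 = 1/3 each.
Living: Hallvard — each takes 1/3.
Deceased: Frida and Ingeborg. Their combined 2/3 is pooled and carried to generation 2.
At generation 2 (Vidar, Asgeir, Liv, Gudrun, Sindre, Njord) there are 6 shares of (2/3)/6 = 1/9 each.
Living: Vidar, Asgeir, Gudrun, and Sindre — each takes 1/9.
Deceased: Liv and Njord. Their combined 2/9 is pooled and carried to generation 3.
At generation 3 (Kolbein, Jorunn, Ragna, Eirik, Brynja) there are 5 shares of (2/9)/5 = 2/45 each.
Living: Kolbein, Jorunn, Ragna, and Brynja — each takes 2/45.
Deceased: Eirik. That 2/45 share is carried to generation 4.
At generation 4 (Ylva) there are 1 shares of (2/45)/1 = 2/45 each.
Living: Ylva — each takes 2/45.

Asgeir 1/9; Brynja 2/45; Gudrun 1/9; Hallvard 1/3; Jorunn 2/45; Kolbein 2/45; Ragna 2/45; Sindre 1/9; Vidar 1/9; Ylva 2/45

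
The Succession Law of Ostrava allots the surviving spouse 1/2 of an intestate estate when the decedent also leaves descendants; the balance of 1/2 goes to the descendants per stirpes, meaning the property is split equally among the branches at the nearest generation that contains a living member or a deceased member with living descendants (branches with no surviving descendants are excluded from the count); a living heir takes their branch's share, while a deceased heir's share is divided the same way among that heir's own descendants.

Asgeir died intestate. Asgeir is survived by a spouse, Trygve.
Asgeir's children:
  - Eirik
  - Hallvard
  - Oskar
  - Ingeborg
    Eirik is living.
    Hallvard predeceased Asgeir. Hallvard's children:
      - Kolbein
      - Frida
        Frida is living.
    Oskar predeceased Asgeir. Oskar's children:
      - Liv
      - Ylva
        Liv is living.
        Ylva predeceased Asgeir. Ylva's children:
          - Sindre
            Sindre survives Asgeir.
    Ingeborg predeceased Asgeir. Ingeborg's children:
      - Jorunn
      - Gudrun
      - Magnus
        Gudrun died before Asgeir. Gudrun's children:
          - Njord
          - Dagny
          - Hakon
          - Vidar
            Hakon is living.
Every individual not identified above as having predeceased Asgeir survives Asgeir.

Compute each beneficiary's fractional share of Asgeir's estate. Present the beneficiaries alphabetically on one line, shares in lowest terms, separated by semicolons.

Dagny 1/96; Eirik 1/8; Frida 1/16; Hakon 1/96; Jorunn 1/24; Kolbein 1/16; Liv 1/16; Magnus 1/24; Njord 1/96; Sindre 1/16; Trygve 1/2; Vidar 1/96

Trygve, as surviving spouse, takes 1/2.
The remaining 1/2 passes to Asgeir's descendants per stirpes.
The 1/2 is divided into 4 equal shares of 1/8 among Eirik, Hallvard, Oskar, Ingeborg.
Eirik is living and takes 1/8.
Hallvard predeceased; the 1/8 allotted to Hallvard's branch passes to Hallvard's issue by representation.
The 1/8 is divided into 2 equal shares of 1/16 among Kolbein, Frida.
Kolbein is living and takes 1/16.
Frida is living and takes 1/16.
Oskar predeceased; the 1/8 allotted to Oskar's branch passes to Oskar's issue by representation.
The 1/8 is divided into 2 equal shares of 1/16 among Liv, Ylva.
Liv is living and takes 1/16.
Ylva predeceased; the 1/16 allotted to Ylva's branch passes to Ylva's issue by representation.
Sindre is the sole taker at this level and receives the full 1/16.
Ingeborg predeceased; the 1/8 allotted to Ingeborg's branch passes to Ingeborg's issue by representation.
The 1/8 is divided into 3 equal shares of 1/24 among Jorunn, Gudrun, Magnus.
Jorunn is living and takes 1/24.
Gudrun predeceased; the 1/24 allotted to Gudrun's branch passes to Gudrun's issue by representation.
The 1/24 is divided into 4 equal shares of 1/96 among Njord, Dagny, Hakon, Vidar.
Njord is living and takes 1/96.
Dagny is living and takes 1/96.
Hakon is living and takes 1/96.
Vidar is living and takes 1/96.
Magnus is living and takes 1/24.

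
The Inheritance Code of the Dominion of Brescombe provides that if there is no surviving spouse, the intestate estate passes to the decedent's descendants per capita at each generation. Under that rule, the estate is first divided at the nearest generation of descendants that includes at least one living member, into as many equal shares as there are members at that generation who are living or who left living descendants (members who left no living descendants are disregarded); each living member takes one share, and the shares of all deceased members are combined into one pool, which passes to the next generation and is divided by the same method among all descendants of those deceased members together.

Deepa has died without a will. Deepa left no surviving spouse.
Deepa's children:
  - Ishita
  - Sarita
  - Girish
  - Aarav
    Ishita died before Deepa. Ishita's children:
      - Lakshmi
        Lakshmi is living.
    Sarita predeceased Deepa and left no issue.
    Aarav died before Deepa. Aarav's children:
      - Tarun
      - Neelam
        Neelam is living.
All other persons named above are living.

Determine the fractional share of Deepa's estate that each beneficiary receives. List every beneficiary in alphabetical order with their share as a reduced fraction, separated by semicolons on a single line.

Girish 1/3; Lakshmi 2/9; Neelam 2/9; Tarun 2/9

There is no surviving spouse, so the entire estate passes to Deepa's descendants per capita at each generation.
At generation 1 (Ishita, Girish, Aarav) there are 3 shares of (1)/3 = 1/3 each.
Living: Girish — each takes 1/3.
Deceased: Ishita and Aarav. Their combined 2/3 is pooled and carried to generation 2.
At generation 2 (Lakshmi, Tarun, Neelam) there are 3 shares of (2/3)/3 = 2/9 each.
Living: Lakshmi, Tarun, and Neelam — each takes 2/9.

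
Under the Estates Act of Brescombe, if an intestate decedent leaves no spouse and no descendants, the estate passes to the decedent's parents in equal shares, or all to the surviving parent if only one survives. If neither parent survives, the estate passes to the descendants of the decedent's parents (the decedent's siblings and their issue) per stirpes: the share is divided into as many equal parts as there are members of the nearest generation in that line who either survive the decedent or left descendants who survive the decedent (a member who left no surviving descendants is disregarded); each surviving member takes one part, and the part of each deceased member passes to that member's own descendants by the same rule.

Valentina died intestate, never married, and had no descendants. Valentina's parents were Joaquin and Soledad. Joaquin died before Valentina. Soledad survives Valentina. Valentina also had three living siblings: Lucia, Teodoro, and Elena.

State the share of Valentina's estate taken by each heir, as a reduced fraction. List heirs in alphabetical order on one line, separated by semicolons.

Soledad 1

Only one parent, Soledad, survives, so Soledad takes the entire estate. The siblings take nothing because a surviving parent has priority.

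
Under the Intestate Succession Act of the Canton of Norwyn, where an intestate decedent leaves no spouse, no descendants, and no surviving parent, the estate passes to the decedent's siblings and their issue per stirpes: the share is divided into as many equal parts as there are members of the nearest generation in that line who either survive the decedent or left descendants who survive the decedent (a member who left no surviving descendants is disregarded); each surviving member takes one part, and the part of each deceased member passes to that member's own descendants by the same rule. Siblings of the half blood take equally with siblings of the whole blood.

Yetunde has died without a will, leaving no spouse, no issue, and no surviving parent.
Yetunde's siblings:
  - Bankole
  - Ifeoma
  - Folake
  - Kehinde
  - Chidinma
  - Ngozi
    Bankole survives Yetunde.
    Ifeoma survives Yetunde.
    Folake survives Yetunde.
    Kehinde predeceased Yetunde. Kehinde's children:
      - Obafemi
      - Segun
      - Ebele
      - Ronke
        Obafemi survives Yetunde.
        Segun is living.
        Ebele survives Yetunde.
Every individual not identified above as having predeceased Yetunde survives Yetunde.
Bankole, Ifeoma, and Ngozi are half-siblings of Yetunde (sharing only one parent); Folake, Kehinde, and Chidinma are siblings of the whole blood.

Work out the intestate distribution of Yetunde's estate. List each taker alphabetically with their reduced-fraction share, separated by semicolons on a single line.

No spouse, descendants, or parent survives, so the estate passes to Yetunde's siblings per stirpes.
Half-blood and whole-blood siblings take equally under the stated rule.
The estate is divided into 6 equal shares of 1/6 among Bankole, Ifeoma, Folake, Kehinde, Chidinma, Ngozi.
Bankole is living and takes 1/6.
Ifeoma is living and takes 1/6.
Folake is living and takes 1/6.
Kehinde predeceased; the 1/6 allotted to Kehinde's branch passes to Kehinde's issue by representation.
The 1/6 is divided into 4 equal shares of 1/24 among Obafemi, Segun, Ebele, Ronke.
Obafemi is living and takes 1/24.
Segun is living and takes 1/24.
Ebele is living and takes 1/24.
Ronke is living and takes 1/24.
Chidinma is living and takes 1/6.
Ngozi is living and takes 1/6.

Bankole 1/6; Chidinma 1/6; Ebele 1/24; Folake 1/6; Ifeoma 1/6; Ngozi 1/6; Obafemi 1/24; Ronke 1/24; Segun 1/24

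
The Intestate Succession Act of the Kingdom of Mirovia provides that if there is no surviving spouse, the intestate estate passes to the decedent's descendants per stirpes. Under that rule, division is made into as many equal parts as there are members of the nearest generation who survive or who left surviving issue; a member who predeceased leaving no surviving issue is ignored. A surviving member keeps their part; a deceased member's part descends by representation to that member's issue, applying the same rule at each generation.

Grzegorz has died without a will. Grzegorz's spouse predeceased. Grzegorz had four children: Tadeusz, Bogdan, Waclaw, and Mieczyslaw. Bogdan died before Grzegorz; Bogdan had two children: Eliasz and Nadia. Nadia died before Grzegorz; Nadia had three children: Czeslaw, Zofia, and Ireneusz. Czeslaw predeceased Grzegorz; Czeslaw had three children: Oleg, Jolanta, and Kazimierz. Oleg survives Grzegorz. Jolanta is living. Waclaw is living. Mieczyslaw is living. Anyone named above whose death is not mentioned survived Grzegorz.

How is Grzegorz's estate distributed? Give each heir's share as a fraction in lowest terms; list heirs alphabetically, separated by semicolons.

There is no surviving spouse, so the entire estate passes to Grzegorz's descendants per stirpes.
The estate is divided into 4 equal shares of 1/4 among Tadeusz, Bogdan, Waclaw, Mieczyslaw.
Tadeusz is living and takes 1/4.
Bogdan predeceased; the 1/4 allotted to Bogdan's branch passes to Bogdan's issue by representation.
The 1/4 is divided into 2 equal shares of 1/8 among Eliasz, Nadia.
Eliasz is living and takes 1/8.
Nadia predeceased; the 1/8 allotted to Nadia's branch passes to Nadia's issue by representation.
The 1/8 is divided into 3 equal shares of 1/24 among Czeslaw, Zofia, Ireneusz.
Czeslaw predeceased; the 1/24 allotted to Czeslaw's branch passes to Czeslaw's issue by representation.
The 1/24 is divided into 3 equal shares of 1/72 among Oleg, Jolanta, Kazimierz.
Oleg is living and takes 1/72.
Jolanta is living and takes 1/72.
Kazimierz is living and takes 1/72.
Zofia is living and takes 1/24.
Ireneusz is living and takes 1/24.
Waclaw is living and takes 1/4.
Mieczyslaw is living and takes 1/4.

Eliasz 1/8; Ireneusz 1/24; Jolanta 1/72; Kazimierz 1/72; Mieczyslaw 1/4; Oleg 1/72; Tadeusz 1/4; Waclaw 1/4; Zofia 1/24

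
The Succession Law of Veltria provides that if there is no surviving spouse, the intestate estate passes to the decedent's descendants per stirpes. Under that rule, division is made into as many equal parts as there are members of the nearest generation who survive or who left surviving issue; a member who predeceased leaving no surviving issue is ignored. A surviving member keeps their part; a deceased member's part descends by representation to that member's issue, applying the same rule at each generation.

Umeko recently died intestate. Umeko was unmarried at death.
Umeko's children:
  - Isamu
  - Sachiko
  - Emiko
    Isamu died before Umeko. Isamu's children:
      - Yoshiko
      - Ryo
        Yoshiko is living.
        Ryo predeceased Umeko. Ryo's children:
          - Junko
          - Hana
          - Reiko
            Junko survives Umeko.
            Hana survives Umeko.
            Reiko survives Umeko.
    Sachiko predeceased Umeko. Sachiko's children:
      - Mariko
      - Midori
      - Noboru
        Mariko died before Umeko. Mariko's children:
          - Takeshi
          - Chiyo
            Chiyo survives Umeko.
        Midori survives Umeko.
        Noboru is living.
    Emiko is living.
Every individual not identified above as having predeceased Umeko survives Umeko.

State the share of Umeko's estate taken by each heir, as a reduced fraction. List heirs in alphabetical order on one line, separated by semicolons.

Chiyo 1/18; Emiko 1/3; Hana 1/18; Junko 1/18; Midori 1/9; Noboru 1/9; Reiko 1/18; Takeshi 1/18; Yoshiko 1/6

There is no surviving spouse, so the entire estate passes to Umeko's descendants per stirpes.
The estate is divided into 3 equal shares of 1/3 among Isamu, Sachiko, Emiko.
Isamu predeceased; the 1/3 allotted to Isamu's branch passes to Isamu's issue by representation.
The 1/3 is divided into 2 equal shares of 1/6 among Yoshiko, Ryo.
Yoshiko is living and takes 1/6.
Ryo predeceased; the 1/6 allotted to Ryo's branch passes to Ryo's issue by representation.
The 1/6 is divided into 3 equal shares of 1/18 among Junko, Hana, Reiko.
Junko is living and takes 1/18.
Hana is living and takes 1/18.
Reiko is living and takes 1/18.
Sachiko predeceased; the 1/3 allotted to Sachiko's branch passes to Sachiko's issue by representation.
The 1/3 is divided into 3 equal shares of 1/9 among Mariko, Midori, Noboru.
Mariko predeceased; the 1/9 allotted to Mariko's branch passes to Mariko's issue by representation.
The 1/9 is divided into 2 equal shares of 1/18 among Takeshi, Chiyo.
Takeshi is living and takes 1/18.
Chiyo is living and takes 1/18.
Midori is living and takes 1/9.
Noboru is living and takes 1/9.
Emiko is living and takes 1/3.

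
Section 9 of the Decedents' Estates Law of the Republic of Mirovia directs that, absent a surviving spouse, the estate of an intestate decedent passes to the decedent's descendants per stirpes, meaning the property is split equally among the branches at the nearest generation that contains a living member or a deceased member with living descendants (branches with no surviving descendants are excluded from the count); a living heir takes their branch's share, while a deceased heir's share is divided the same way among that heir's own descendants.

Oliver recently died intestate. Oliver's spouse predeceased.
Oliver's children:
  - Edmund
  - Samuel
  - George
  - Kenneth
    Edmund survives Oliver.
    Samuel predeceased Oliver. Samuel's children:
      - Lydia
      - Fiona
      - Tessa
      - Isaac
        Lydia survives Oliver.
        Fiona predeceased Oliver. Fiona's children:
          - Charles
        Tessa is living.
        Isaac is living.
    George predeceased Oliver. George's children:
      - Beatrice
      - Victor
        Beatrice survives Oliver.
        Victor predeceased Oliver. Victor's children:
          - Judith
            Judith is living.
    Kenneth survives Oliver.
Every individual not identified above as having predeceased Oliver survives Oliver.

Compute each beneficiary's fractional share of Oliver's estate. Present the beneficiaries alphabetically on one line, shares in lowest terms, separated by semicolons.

There is no surviving spouse, so the entire estate passes to Oliver's descendants per stirpes.
The estate is divided into 4 equal shares of 1/4 among Edmund, Samuel, George, Kenneth.
Edmund is living and takes 1/4.
Samuel predeceased; the 1/4 allotted to Samuel's branch passes to Samuel's issue by representation.
The 1/4 is divided into 4 equal shares of 1/16 among Lydia, Fiona, Tessa, Isaac.
Lydia is living and takes 1/16.
Fiona predeceased; the 1/16 allotted to Fiona's branch passes to Fiona's issue by representation.
Charles is the sole taker at this level and receives the full 1/16.
Tessa is living and takes 1/16.
Isaac is living and takes 1/16.
George predeceased; the 1/4 allotted to George's branch passes to George's issue by representation.
The 1/4 is divided into 2 equal shares of 1/8 among Beatrice, Victor.
Beatrice is living and takes 1/8.
Victor predeceased; the 1/8 allotted to Victor's branch passes to Victor's issue by representation.
Judith is the sole taker at this level and receives the full 1/8.
Kenneth is living and takes 1/4.

Beatrice 1/8; Charles 1/16; Edmund 1/4; Isaac 1/16; Judith 1/8; Kenneth 1/4; Lydia 1/16; Tessa 1/16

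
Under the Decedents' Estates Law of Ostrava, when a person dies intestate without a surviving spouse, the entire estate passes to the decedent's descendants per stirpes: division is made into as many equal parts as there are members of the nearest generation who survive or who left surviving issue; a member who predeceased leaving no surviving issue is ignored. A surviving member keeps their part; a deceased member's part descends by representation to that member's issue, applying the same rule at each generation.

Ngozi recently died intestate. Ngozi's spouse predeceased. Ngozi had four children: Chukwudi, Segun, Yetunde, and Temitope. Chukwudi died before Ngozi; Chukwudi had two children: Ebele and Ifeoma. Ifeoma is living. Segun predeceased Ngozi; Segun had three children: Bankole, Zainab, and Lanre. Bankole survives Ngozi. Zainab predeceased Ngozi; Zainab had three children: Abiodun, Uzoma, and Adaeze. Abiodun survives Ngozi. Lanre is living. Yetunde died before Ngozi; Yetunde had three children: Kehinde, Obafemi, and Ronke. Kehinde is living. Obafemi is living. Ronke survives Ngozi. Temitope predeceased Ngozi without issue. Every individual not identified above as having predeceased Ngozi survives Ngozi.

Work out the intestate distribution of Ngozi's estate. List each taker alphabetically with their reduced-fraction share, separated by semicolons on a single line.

Abiodun 1/27; Adaeze 1/27; Bankole 1/9; Ebele 1/6; Ifeoma 1/6; Kehinde 1/9; Lanre 1/9; Obafemi 1/9; Ronke 1/9; Uzoma 1/27

There is no surviving spouse, so the entire estate passes to Ngozi's descendants per stirpes.
Temitope left no surviving issue, so that branch lapses and is disregarded.
The estate is divided into 3 equal shares of 1/3 among Chukwudi, Segun, Yetunde.
Chukwudi predeceased; the 1/3 allotted to Chukwudi's branch passes to Chukwudi's issue by representation.
The 1/3 is divided into 2 equal shares of 1/6 among Ebele, Ifeoma.
Ebele is living and takes 1/6.
Ifeoma is living and takes 1/6.
Segun predeceased; the 1/3 allotted to Segun's branch passes to Segun's issue by representation.
The 1/3 is divided into 3 equal shares of 1/9 among Bankole, Zainab, Lanre.
Bankole is living and takes 1/9.
Zainab predeceased; the 1/9 allotted to Zainab's branch passes to Zainab's issue by representation.
The 1/9 is divided into 3 equal shares of 1/27 among Abiodun, Uzoma, Adaeze.
Abiodun is living and takes 1/27.
Uzoma is living and takes 1/27.
Adaeze is living and takes 1/27.
Lanre is living and takes 1/9.
Yetunde predeceased; the 1/3 allotted to Yetunde's branch passes to Yetunde's issue by representation.
The 1/3 is divided into 3 equal shares of 1/9 among Kehinde, Obafemi, Ronke.
Kehinde is living and takes 1/9.
Obafemi is living and takes 1/9.
Ronke is living and takes 1/9.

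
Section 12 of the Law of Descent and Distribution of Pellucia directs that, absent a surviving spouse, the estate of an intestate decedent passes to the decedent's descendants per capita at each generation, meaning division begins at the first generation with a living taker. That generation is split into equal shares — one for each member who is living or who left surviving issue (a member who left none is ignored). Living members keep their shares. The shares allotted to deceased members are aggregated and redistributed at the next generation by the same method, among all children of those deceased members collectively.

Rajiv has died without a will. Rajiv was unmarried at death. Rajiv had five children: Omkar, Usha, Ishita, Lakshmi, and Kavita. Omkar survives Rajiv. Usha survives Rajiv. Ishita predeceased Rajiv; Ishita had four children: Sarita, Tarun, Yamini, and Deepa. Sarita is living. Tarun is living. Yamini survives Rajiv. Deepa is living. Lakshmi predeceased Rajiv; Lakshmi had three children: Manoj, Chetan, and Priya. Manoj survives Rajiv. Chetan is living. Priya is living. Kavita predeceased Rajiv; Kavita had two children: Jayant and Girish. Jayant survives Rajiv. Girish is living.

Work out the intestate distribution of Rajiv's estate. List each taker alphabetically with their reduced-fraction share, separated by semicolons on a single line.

There is no surviving spouse, so the entire estate passes to Rajiv's descendants per capita at each generation.
At generation 1 (Omkar, Usha, Ishita, Lakshmi, Kavita) there are 5 shares of (1)/5 = 1/5 each.
Living: Omkar and Usha — each takes 1/5.
Deceased: Ishita, Lakshmi, and Kavita. Their combined 3/5 is pooled and carried to generation 2.
At generation 2 (Sarita, Tarun, Yamini, Deepa, Manoj, Chetan, Priya, Jayant, Girish) there are 9 shares of (3/5)/9 = 1/15 each.
Living: Sarita, Tarun, Yamini, Deepa, Manoj, Chetan, Priya, Jayant, and Girish — each takes 1/15.

Chetan 1/15; Deepa 1/15; Girish 1/15; Jayant 1/15; Manoj 1/15; Omkar 1/5; Priya 1/15; Sarita 1/15; Tarun 1/15; Usha 1/5; Yamini 1/15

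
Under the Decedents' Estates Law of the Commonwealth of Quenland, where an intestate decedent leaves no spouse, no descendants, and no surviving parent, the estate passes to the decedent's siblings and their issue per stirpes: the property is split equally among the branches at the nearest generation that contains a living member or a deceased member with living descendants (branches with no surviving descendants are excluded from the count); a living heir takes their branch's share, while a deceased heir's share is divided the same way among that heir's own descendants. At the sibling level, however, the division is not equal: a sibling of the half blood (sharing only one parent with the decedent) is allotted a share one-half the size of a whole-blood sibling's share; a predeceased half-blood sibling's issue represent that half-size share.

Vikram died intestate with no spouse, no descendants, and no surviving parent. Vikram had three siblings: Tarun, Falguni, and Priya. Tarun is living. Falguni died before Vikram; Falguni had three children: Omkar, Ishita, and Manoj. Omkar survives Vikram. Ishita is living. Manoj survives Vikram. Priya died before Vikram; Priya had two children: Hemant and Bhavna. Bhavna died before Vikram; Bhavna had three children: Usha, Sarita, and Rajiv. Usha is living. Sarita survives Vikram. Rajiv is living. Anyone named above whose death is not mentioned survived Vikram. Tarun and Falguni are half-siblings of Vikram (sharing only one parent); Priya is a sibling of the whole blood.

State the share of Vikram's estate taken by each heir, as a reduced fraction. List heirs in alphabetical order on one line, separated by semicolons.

No spouse, descendants, or parent survives, so the estate passes to Vikram's siblings per stirpes.
Half-blood siblings count for one-half the weight of whole-blood siblings at the initial division.
Dividing 1 in proportion to weights (total weight 2): Tarun (weight 1/2) → 1/4; Falguni (weight 1/2) → 1/4; Priya (weight 1) → 1/2.
Tarun is living and takes 1/4.
Falguni predeceased; the 1/4 allotted to Falguni's branch passes to Falguni's issue by representation.
The 1/4 is divided into 3 equal shares of 1/12 among Omkar, Ishita, Manoj.
Omkar is living and takes 1/12.
Ishita is living and takes 1/12.
Manoj is living and takes 1/12.
Priya predeceased; the 1/2 allotted to Priya's branch passes to Priya's issue by representation.
The 1/2 is divided into 2 equal shares of 1/4 among Hemant, Bhavna.
Hemant is living and takes 1/4.
Bhavna predeceased; the 1/4 allotted to Bhavna's branch passes to Bhavna's issue by representation.
The 1/4 is divided into 3 equal shares of 1/12 among Usha, Sarita, Rajiv.
Usha is living and takes 1/12.
Sarita is living and takes 1/12.
Rajiv is living and takes 1/12.

Hemant 1/4; Ishita 1/12; Manoj 1/12; Omkar 1/12; Rajiv 1/12; Sarita 1/12; Tarun 1/4; Usha 1/12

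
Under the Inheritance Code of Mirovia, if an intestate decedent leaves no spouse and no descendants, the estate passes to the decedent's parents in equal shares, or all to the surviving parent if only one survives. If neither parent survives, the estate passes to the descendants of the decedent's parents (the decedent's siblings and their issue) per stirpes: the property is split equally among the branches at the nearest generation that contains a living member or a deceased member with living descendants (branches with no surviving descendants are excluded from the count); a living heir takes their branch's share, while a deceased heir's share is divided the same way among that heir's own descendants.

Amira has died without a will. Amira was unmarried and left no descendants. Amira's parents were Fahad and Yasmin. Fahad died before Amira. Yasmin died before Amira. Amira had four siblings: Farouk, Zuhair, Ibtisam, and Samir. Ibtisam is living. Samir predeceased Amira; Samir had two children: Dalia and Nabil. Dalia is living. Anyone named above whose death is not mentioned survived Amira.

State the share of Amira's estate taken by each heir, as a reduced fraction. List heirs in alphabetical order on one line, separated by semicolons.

Dalia 1/8; Farouk 1/4; Ibtisam 1/4; Nabil 1/8; Zuhair 1/4

Neither parent survives and there are no descendants, so the estate passes to Amira's siblings and their issue per stirpes.
The estate is divided into 4 equal shares of 1/4 among Farouk, Zuhair, Ibtisam, Samir.
Farouk is living and takes 1/4.
Zuhair is living and takes 1/4.
Ibtisam is living and takes 1/4.
Samir predeceased; the 1/4 allotted to Samir's branch passes to Samir's issue by representation.
The 1/4 is divided into 2 equal shares of 1/8 among Dalia, Nabil.
Dalia is living and takes 1/8.
Nabil is living and takes 1/8.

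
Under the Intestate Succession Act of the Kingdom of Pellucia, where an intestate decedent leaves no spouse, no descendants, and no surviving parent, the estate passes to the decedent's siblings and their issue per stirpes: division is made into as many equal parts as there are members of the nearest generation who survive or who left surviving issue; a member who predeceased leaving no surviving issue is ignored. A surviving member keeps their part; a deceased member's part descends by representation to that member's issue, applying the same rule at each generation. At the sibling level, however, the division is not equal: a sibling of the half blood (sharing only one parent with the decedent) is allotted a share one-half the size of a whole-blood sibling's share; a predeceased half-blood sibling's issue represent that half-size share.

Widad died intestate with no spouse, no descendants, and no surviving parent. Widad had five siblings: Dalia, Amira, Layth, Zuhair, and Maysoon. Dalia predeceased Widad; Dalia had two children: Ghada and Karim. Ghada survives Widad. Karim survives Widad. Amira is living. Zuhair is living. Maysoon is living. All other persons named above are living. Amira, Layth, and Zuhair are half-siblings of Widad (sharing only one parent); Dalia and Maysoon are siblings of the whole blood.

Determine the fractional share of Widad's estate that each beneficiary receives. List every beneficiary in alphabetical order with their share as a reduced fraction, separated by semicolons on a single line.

Amira 1/7; Ghada 1/7; Karim 1/7; Layth 1/7; Maysoon 2/7; Zuhair 1/7

No spouse, descendants, or parent survives, so the estate passes to Widad's siblings per stirpes.
Half-blood siblings count for one-half the weight of whole-blood siblings at the initial division.
Dividing 1 in proportion to weights (total weight 7/2): Dalia (weight 1) → 2/7; Amira (weight 1/2) → 1/7; Layth (weight 1/2) → 1/7; Zuhair (weight 1/2) → 1/7; Maysoon (weight 1) → 2/7.
Dalia predeceased; the 2/7 allotted to Dalia's branch passes to Dalia's issue by representation.
The 2/7 is divided into 2 equal shares of 1/7 among Ghada, Karim.
Ghada is living and takes 1/7.
Karim is living and takes 1/7.
Amira is living and takes 1/7.
Layth is living and takes 1/7.
Zuhair is living and takes 1/7.
Maysoon is living and takes 2/7.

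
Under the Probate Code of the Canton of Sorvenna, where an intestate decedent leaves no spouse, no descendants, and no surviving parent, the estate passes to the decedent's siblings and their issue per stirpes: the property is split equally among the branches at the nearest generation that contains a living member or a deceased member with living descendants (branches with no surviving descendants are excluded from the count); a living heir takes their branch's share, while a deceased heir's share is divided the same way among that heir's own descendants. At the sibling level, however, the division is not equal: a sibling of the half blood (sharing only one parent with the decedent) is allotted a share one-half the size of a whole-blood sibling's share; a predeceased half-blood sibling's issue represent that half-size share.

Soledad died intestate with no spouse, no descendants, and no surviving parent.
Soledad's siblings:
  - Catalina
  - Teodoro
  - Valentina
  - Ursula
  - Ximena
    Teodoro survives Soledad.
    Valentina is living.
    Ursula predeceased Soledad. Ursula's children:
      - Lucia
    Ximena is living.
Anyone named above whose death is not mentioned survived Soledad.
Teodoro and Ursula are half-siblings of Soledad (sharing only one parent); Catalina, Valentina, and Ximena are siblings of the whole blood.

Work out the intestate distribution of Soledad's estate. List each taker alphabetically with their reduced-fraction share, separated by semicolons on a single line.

No spouse, descendants, or parent survives, so the estate passes to Soledad's siblings per stirpes.
Half-blood siblings count for one-half the weight of whole-blood siblings at the initial division.
Dividing 1 in proportion to weights (total weight 4): Catalina (weight 1) → 1/4; Teodoro (weight 1/2) → 1/8; Valentina (weight 1) → 1/4; Ursula (weight 1/2) → 1/8; Ximena (weight 1) → 1/4.
Catalina is living and takes 1/4.
Teodoro is living and takes 1/8.
Valentina is living and takes 1/4.
Ursula predeceased; the 1/8 allotted to Ursula's branch passes to Ursula's issue by representation.
Lucia is the sole taker at this level and receives the full 1/8.
Ximena is living and takes 1/4.

Catalina 1/4; Lucia 1/8; Teodoro 1/8; Valentina 1/4; Ximena 1/4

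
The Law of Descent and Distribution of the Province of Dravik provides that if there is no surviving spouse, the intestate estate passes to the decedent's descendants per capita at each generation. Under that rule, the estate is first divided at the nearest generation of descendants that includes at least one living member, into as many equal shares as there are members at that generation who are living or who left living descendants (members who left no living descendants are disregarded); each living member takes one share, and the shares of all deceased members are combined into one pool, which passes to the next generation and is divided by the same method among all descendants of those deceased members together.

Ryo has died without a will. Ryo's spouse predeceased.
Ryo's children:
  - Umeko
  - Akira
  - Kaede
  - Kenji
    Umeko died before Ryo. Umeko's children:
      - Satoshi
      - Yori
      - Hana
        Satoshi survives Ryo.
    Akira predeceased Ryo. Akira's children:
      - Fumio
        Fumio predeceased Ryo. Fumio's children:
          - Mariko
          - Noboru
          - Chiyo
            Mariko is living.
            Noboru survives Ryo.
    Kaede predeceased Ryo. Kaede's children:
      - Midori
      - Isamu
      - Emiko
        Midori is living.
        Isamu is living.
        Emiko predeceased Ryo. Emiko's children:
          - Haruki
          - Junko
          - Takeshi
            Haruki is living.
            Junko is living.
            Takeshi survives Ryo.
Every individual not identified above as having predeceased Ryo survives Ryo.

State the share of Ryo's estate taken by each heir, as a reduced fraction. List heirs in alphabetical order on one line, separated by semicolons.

There is no surviving spouse, so the entire estate passes to Ryo's descendants per capita at each generation.
At generation 1 (Umeko, Akira, Kaede, Kenji) there are 4 shares of (1)/4 = 1/4 each.
Living: Kenji — each takes 1/4.
Deceased: Umeko, Akira, and Kaede. Their combined 3/4 is pooled and carried to generation 2.
At generation 2 (Satoshi, Yori, Hana, Fumio, Midori, Isamu, Emiko) there are 7 shares of (3/4)/7 = 3/28 each.
Living: Satoshi, Yori, Hana, Midori, and Isamu — each takes 3/28.
Deceased: Fumio and Emiko. Their combined 3/14 is pooled and carried to generation 3.
At generation 3 (Mariko, Noboru, Chiyo, Haruki, Junko, Takeshi) there are 6 shares of (3/14)/6 = 1/28 each.
Living: Mariko, Noboru, Chiyo, Haruki, Junko, and Takeshi — each takes 1/28.

Chiyo 1/28; Hana 3/28; Haruki 1/28; Isamu 3/28; Junko 1/28; Kenji 1/4; Mariko 1/28; Midori 3/28; Noboru 1/28; Satoshi 3/28; Takeshi 1/28; Yori 3/28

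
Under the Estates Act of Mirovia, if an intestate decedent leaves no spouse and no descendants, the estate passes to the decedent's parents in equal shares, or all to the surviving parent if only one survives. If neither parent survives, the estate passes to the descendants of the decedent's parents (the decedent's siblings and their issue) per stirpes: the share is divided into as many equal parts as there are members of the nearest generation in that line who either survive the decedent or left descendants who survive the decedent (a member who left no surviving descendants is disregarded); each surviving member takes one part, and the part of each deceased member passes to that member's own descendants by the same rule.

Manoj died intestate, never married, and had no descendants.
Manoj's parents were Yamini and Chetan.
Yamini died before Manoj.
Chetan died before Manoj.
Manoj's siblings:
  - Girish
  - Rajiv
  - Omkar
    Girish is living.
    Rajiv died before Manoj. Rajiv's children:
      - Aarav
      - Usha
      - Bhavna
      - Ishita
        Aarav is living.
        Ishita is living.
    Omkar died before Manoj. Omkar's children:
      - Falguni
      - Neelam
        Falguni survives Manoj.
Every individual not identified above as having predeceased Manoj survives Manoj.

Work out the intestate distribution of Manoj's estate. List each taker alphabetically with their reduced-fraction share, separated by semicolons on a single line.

Neither parent survives and there are no descendants, so the estate passes to Manoj's siblings and their issue per stirpes.
The estate is divided into 3 equal shares of 1/3 among Girish, Rajiv, Omkar.
Girish is living and takes 1/3.
Rajiv predeceased; the 1/3 allotted to Rajiv's branch passes to Rajiv's issue by representation.
The 1/3 is divided into 4 equal shares of 1/12 among Aarav, Usha, Bhavna, Ishita.
Aarav is living and takes 1/12.
Usha is living and takes 1/12.
Bhavna is living and takes 1/12.
Ishita is living and takes 1/12.
Omkar predeceased; the 1/3 allotted to Omkar's branch passes to Omkar's issue by representation.
The 1/3 is divided into 2 equal shares of 1/6 among Falguni, Neelam.
Falguni is living and takes 1/6.
Neelam is living and takes 1/6.

Aarav 1/12; Bhavna 1/12; Falguni 1/6; Girish 1/3; Ishita 1/12; Neelam 1/6; Usha 1/12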